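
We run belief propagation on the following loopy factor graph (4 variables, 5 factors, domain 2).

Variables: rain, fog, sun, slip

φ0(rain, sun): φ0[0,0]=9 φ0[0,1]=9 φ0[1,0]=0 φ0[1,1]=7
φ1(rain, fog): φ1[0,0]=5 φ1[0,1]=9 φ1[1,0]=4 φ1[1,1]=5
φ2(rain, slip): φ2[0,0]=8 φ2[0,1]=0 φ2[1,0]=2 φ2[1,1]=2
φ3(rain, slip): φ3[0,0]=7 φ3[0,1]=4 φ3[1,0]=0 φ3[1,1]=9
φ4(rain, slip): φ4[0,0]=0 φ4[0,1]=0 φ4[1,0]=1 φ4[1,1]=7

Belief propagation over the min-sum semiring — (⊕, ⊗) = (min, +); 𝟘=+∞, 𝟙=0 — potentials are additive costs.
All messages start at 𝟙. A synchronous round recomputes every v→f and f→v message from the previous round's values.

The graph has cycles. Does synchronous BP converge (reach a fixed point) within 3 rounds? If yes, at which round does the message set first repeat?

NOT CONVERGED within 3 rounds

init: all messages = 𝟙 over 2 values
r1 m[φ0→rain] = [9, 0]
r1 m[φ0→sun] = [0, 7]
r1 m[φ1→rain] = [5, 4]
r1 m[φ1→fog] = [4, 5]
r1 m[φ2→rain] = [0, 2]
r1 m[φ2→slip] = [2, 0]
r1 m[φ3→rain] = [4, 0]
r1 m[φ3→slip] = [0, 4]
r1 m[φ4→rain] = [0, 1]
r1 m[φ4→slip] = [0, 0]
r1 m[rain→φ0] = [0, 0]
r1 m[rain→φ1] = [0, 0]
r1 m[rain→φ2] = [0, 0]
r1 m[rain→φ3] = [0, 0]
r1 m[rain→φ4] = [0, 0]
r1 m[fog→φ1] = [0, 0]
r1 m[sun→φ0] = [0, 0]
r1 m[slip→φ2] = [0, 0]
r1 m[slip→φ3] = [0, 0]
r1 m[slip→φ4] = [0, 0]
r2 m[φ0→rain] = [9, 0]
r2 m[φ0→sun] = [0, 7]
r2 m[φ1→rain] = [5, 4]
r2 m[φ1→fog] = [4, 5]
r2 m[φ2→rain] = [0, 2]
r2 m[φ2→slip] = [2, 0]
r2 m[φ3→rain] = [4, 0]
r2 m[φ3→slip] = [0, 4]
r2 m[φ4→rain] = [0, 1]
r2 m[φ4→slip] = [0, 0]
r2 m[rain→φ0] = [9, 7]
r2 m[rain→φ1] = [13, 3]
r2 m[rain→φ2] = [18, 5]
r2 m[rain→φ3] = [14, 7]
r2 m[rain→φ4] = [18, 6]
r2 m[fog→φ1] = [0, 0]
r2 m[sun→φ0] = [0, 0]
r2 m[slip→φ2] = [0, 4]
r2 m[slip→φ3] = [2, 0]
r2 m[slip→φ4] = [2, 4]
r3 m[φ0→rain] = [9, 0]
r3 m[φ0→sun] = [7, 14]
r3 m[φ1→rain] = [5, 4]
r3 m[φ1→fog] = [7, 8]
r3 m[φ2→rain] = [4, 2]
r3 m[φ2→slip] = [7, 7]
r3 m[φ3→rain] = [4, 2]
r3 m[φ3→slip] = [7, 16]
r3 m[φ4→rain] = [2, 3]
r3 m[φ4→slip] = [7, 13]
r3 m[rain→φ0] = [9, 7]
r3 m[rain→φ1] = [13, 3]
r3 m[rain→φ2] = [18, 5]
r3 m[rain→φ3] = [14, 7]
r3 m[rain→φ4] = [18, 6]
r3 m[fog→φ1] = [0, 0]
r3 m[sun→φ0] = [0, 0]
r3 m[slip→φ2] = [0, 4]
r3 m[slip→φ3] = [2, 0]
r3 m[slip→φ4] = [2, 4]
no fixed point within 3 rounds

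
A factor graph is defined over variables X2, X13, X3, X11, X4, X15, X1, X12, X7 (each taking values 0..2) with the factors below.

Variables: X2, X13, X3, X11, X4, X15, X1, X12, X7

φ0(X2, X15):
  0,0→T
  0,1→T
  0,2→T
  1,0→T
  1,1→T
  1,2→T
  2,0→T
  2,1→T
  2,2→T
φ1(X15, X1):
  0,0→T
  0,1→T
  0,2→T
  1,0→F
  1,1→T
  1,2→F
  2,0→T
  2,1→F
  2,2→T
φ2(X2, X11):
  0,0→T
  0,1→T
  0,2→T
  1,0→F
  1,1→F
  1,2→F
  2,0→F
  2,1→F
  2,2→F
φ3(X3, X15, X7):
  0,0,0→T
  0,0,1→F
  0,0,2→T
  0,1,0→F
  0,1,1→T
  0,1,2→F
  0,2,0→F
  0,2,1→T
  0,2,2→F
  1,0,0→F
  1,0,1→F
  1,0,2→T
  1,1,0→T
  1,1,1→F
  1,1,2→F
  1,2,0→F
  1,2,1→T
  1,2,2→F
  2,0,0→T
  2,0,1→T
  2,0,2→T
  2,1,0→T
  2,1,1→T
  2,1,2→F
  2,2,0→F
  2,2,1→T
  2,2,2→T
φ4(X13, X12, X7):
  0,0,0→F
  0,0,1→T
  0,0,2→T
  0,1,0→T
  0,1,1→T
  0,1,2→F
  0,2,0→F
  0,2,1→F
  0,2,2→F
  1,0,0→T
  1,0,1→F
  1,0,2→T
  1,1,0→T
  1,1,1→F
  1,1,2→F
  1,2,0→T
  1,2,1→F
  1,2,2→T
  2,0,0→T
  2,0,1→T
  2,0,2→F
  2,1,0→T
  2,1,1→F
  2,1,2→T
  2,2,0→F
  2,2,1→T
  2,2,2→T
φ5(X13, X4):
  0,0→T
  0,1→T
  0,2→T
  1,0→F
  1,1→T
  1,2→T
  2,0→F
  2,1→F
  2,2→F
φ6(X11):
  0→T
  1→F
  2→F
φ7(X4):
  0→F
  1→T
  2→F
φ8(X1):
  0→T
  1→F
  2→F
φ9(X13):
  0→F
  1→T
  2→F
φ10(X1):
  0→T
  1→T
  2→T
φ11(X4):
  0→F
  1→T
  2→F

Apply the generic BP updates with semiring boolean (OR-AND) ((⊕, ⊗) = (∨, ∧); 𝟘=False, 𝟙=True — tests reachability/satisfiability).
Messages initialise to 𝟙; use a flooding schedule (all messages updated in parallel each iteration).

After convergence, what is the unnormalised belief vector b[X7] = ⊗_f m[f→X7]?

init: all messages = 𝟙 over 3 values
r1 m[φ0→X2] = [T, T, T]
r1 m[φ0→X15] = [T, T, T]
r1 m[φ1→X15] = [T, T, T]
r1 m[φ1→X1] = [T, T, T]
r1 m[φ2→X2] = [T, F, F]
r1 m[φ2→X11] = [T, T, T]
r1 m[φ3→X3] = [T, T, T]
r1 m[φ3→X15] = [T, T, T]
r1 m[φ3→X7] = [T, T, T]
r1 m[φ4→X13] = [T, T, T]
r1 m[φ4→X12] = [T, T, T]
r1 m[φ4→X7] = [T, T, T]
r1 m[φ5→X13] = [T, T, F]
r1 m[φ5→X4] = [T, T, T]
r1 m[φ6→X11] = [T, F, F]
r1 m[φ7→X4] = [F, T, F]
r1 m[φ8→X1] = [T, F, F]
r1 m[φ9→X13] = [F, T, F]
r1 m[φ10→X1] = [T, T, T]
r1 m[φ11→X4] = [F, T, F]
r1 m[X2→φ0] = [T, T, T]
r1 m[X2→φ2] = [T, T, T]
r1 m[X13→φ4] = [T, T, T]
r1 m[X13→φ5] = [T, T, T]
r1 m[X13→φ9] = [T, T, T]
r1 m[X3→φ3] = [T, T, T]
r1 m[X11→φ2] = [T, T, T]
r1 m[X11→φ6] = [T, T, T]
r1 m[X4→φ5] = [T, T, T]
r1 m[X4→φ7] = [T, T, T]
r1 m[X4→φ11] = [T, T, T]
r1 m[X15→φ0] = [T, T, T]
r1 m[X15→φ1] = [T, T, T]
r1 m[X15→φ3] = [T, T, T]
r1 m[X1→φ1] = [T, T, T]
r1 m[X1→φ8] = [T, T, T]
r1 m[X1→φ10] = [T, T, T]
r1 m[X12→φ4] = [T, T, T]
r1 m[X7→φ3] = [T, T, T]
r1 m[X7→φ4] = [T, T, T]
r2 m[φ0→X2] = [T, T, T]
r2 m[φ0→X15] = [T, T, T]
r2 m[φ1→X15] = [T, T, T]
r2 m[φ1→X1] = [T, T, T]
r2 m[φ2→X2] = [T, F, F]
r2 m[φ2→X11] = [T, T, T]
r2 m[φ3→X3] = [T, T, T]
r2 m[φ3→X15] = [T, T, T]
r2 m[φ3→X7] = [T, T, T]
r2 m[φ4→X13] = [T, T, T]
r2 m[φ4→X12] = [T, T, T]
r2 m[φ4→X7] = [T, T, T]
r2 m[φ5→X13] = [T, T, F]
r2 m[φ5→X4] = [T, T, T]
r2 m[φ6→X11] = [T, F, F]
r2 m[φ7→X4] = [F, T, F]
r2 m[φ8→X1] = [T, F, F]
r2 m[φ9→X13] = [F, T, F]
r2 m[φ10→X1] = [T, T, T]
r2 m[φ11→X4] = [F, T, F]
r2 m[X2→φ0] = [T, F, F]
r2 m[X2→φ2] = [T, T, T]
r2 m[X13→φ4] = [F, T, F]
r2 m[X13→φ5] = [F, T, F]
r2 m[X13→φ9] = [T, T, F]
r2 m[X3→φ3] = [T, T, T]
r2 m[X11→φ2] = [T, F, F]
r2 m[X11→φ6] = [T, T, T]
r2 m[X4→φ5] = [F, T, F]
r2 m[X4→φ7] = [F, T, F]
r2 m[X4→φ11] = [F, T, F]
r2 m[X15→φ0] = [T, T, T]
r2 m[X15→φ1] = [T, T, T]
r2 m[X15→φ3] = [T, T, T]
r2 m[X1→φ1] = [T, F, F]
r2 m[X1→φ8] = [T, T, T]
r2 m[X1→φ10] = [T, F, F]
r2 m[X12→φ4] = [T, T, T]
r2 m[X7→φ3] = [T, T, T]
r2 m[X7→φ4] = [T, T, T]
r3 m[φ0→X2] = [T, T, T]
r3 m[φ0→X15] = [T, T, T]
r3 m[φ1→X15] = [T, F, T]
r3 m[φ1→X1] = [T, T, T]
r3 m[φ2→X2] = [T, F, F]
r3 m[φ2→X11] = [T, T, T]
r3 m[φ3→X3] = [T, T, T]
r3 m[φ3→X15] = [T, T, T]
r3 m[φ3→X7] = [T, T, T]
r3 m[φ4→X13] = [T, T, T]
r3 m[φ4→X12] = [T, T, T]
r3 m[φ4→X7] = [T, F, T]
r3 m[φ5→X13] = [T, T, F]
r3 m[φ5→X4] = [F, T, T]
r3 m[φ6→X11] = [T, F, F]
r3 m[φ7→X4] = [F, T, F]
r3 m[φ8→X1] = [T, F, F]
r3 m[φ9→X13] = [F, T, F]
r3 m[φ10→X1] = [T, T, T]
r3 m[φ11→X4] = [F, T, F]
r3 m[X2→φ0] = [T, F, F]
r3 m[X2→φ2] = [T, T, T]
r3 m[X13→φ4] = [F, T, F]
r3 m[X13→φ5] = [F, T, F]
r3 m[X13→φ9] = [T, T, F]
r3 m[X3→φ3] = [T, T, T]
r3 m[X11→φ2] = [T, F, F]
r3 m[X11→φ6] = [T, T, T]
r3 m[X4→φ5] = [F, T, F]
r3 m[X4→φ7] = [F, T, F]
r3 m[X4→φ11] = [F, T, F]
r3 m[X15→φ0] = [T, T, T]
r3 m[X15→φ1] = [T, T, T]
r3 m[X15→φ3] = [T, T, T]
r3 m[X1→φ1] = [T, F, F]
r3 m[X1→φ8] = [T, T, T]
r3 m[X1→φ10] = [T, F, F]
r3 m[X12→φ4] = [T, T, T]
r3 m[X7→φ3] = [T, T, T]
r3 m[X7→φ4] = [T, T, T]
r4 m[φ0→X2] = [T, T, T]
r4 m[φ0→X15] = [T, T, T]
r4 m[φ1→X15] = [T, F, T]
r4 m[φ1→X1] = [T, T, T]
r4 m[φ2→X2] = [T, F, F]
r4 m[φ2→X11] = [T, T, T]
r4 m[φ3→X3] = [T, T, T]
r4 m[φ3→X15] = [T, T, T]
r4 m[φ3→X7] = [T, T, T]
r4 m[φ4→X13] = [T, T, T]
r4 m[φ4→X12] = [T, T, T]
r4 m[φ4→X7] = [T, F, T]
r4 m[φ5→X13] = [T, T, F]
r4 m[φ5→X4] = [F, T, T]
r4 m[φ6→X11] = [T, F, F]
r4 m[φ7→X4] = [F, T, F]
r4 m[φ8→X1] = [T, F, F]
r4 m[φ9→X13] = [F, T, F]
r4 m[φ10→X1] = [T, T, T]
r4 m[φ11→X4] = [F, T, F]
r4 m[X2→φ0] = [T, F, F]
r4 m[X2→φ2] = [T, T, T]
r4 m[X13→φ4] = [F, T, F]
r4 m[X13→φ5] = [F, T, F]
r4 m[X13→φ9] = [T, T, F]
r4 m[X3→φ3] = [T, T, T]
r4 m[X11→φ2] = [T, F, F]
r4 m[X11→φ6] = [T, T, T]
r4 m[X4→φ5] = [F, T, F]
r4 m[X4→φ7] = [F, T, F]
r4 m[X4→φ11] = [F, T, F]
r4 m[X15→φ0] = [T, F, T]
r4 m[X15→φ1] = [T, T, T]
r4 m[X15→φ3] = [T, F, T]
r4 m[X1→φ1] = [T, F, F]
r4 m[X1→φ8] = [T, T, T]
r4 m[X1→φ10] = [T, F, F]
r4 m[X12→φ4] = [T, T, T]
r4 m[X7→φ3] = [T, F, T]
r4 m[X7→φ4] = [T, T, T]
r5 m[φ0→X2] = [T, T, T]
r5 m[φ0→X15] = [T, T, T]
r5 m[φ1→X15] = [T, F, T]
r5 m[φ1→X1] = [T, T, T]
r5 m[φ2→X2] = [T, F, F]
r5 m[φ2→X11] = [T, T, T]
r5 m[φ3→X3] = [T, T, T]
r5 m[φ3→X15] = [T, T, T]
r5 m[φ3→X7] = [T, T, T]
r5 m[φ4→X13] = [T, T, T]
r5 m[φ4→X12] = [T, T, T]
r5 m[φ4→X7] = [T, F, T]
r5 m[φ5→X13] = [T, T, F]
r5 m[φ5→X4] = [F, T, T]
r5 m[φ6→X11] = [T, F, F]
r5 m[φ7→X4] = [F, T, F]
r5 m[φ8→X1] = [T, F, F]
r5 m[φ9→X13] = [F, T, F]
r5 m[φ10→X1] = [T, T, T]
r5 m[φ11→X4] = [F, T, F]
r5 m[X2→φ0] = [T, F, F]
r5 m[X2→φ2] = [T, T, T]
r5 m[X13→φ4] = [F, T, F]
r5 m[X13→φ5] = [F, T, F]
r5 m[X13→φ9] = [T, T, F]
r5 m[X3→φ3] = [T, T, T]
r5 m[X11→φ2] = [T, F, F]
r5 m[X11→φ6] = [T, T, T]
r5 m[X4→φ5] = [F, T, F]
r5 m[X4→φ7] = [F, T, F]
r5 m[X4→φ11] = [F, T, F]
r5 m[X15→φ0] = [T, F, T]
r5 m[X15→φ1] = [T, T, T]
r5 m[X15→φ3] = [T, F, T]
r5 m[X1→φ1] = [T, F, F]
r5 m[X1→φ8] = [T, T, T]
r5 m[X1→φ10] = [T, F, F]
r5 m[X12→φ4] = [T, T, T]
r5 m[X7→φ3] = [T, F, T]
r5 m[X7→φ4] = [T, T, T]
fixed point reached at round 5
b[X7] = ⊗ incoming = [T, F, T]

b[X7] = [T, F, T]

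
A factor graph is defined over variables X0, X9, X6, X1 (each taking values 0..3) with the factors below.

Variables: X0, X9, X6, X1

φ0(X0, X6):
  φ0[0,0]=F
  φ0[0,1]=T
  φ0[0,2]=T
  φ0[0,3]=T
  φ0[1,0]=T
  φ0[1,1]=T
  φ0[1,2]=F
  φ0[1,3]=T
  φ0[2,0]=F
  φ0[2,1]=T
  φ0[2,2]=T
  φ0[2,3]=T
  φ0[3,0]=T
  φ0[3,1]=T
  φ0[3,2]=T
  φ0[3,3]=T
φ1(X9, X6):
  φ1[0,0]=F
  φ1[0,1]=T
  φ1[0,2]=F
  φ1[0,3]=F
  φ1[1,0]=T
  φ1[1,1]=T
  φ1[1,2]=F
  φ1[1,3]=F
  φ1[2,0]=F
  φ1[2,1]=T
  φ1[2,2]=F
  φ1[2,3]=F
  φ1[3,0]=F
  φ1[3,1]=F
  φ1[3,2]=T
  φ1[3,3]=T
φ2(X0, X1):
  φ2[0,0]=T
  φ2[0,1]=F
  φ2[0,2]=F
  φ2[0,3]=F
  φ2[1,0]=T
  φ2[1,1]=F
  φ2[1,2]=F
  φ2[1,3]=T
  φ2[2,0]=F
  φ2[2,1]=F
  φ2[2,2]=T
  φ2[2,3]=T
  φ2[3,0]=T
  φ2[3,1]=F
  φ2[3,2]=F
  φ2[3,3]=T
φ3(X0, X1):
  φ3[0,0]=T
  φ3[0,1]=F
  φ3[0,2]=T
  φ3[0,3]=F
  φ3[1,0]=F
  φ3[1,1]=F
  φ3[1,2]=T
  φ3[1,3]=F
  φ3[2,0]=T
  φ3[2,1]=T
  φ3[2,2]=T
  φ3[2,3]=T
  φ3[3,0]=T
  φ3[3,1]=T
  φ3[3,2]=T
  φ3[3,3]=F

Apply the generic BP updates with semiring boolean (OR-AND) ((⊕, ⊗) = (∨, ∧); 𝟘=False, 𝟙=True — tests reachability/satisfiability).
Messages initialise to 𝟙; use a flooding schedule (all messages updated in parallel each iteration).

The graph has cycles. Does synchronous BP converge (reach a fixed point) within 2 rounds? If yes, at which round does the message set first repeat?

init: all messages = 𝟙 over 4 values
r1 m[φ0→X0] = [T, T, T, T]
r1 m[φ0→X6] = [T, T, T, T]
r1 m[φ1→X9] = [T, T, T, T]
r1 m[φ1→X6] = [T, T, T, T]
r1 m[φ2→X0] = [T, T, T, T]
r1 m[φ2→X1] = [T, F, T, T]
r1 m[φ3→X0] = [T, T, T, T]
r1 m[φ3→X1] = [T, T, T, T]
r1 m[X0→φ0] = [T, T, T, T]
r1 m[X0→φ2] = [T, T, T, T]
r1 m[X0→φ3] = [T, T, T, T]
r1 m[X9→φ1] = [T, T, T, T]
r1 m[X6→φ0] = [T, T, T, T]
r1 m[X6→φ1] = [T, T, T, T]
r1 m[X1→φ2] = [T, T, T, T]
r1 m[X1→φ3] = [T, T, T, T]
r2 m[φ0→X0] = [T, T, T, T]
r2 m[φ0→X6] = [T, T, T, T]
r2 m[φ1→X9] = [T, T, T, T]
r2 m[φ1→X6] = [T, T, T, T]
r2 m[φ2→X0] = [T, T, T, T]
r2 m[φ2→X1] = [T, F, T, T]
r2 m[φ3→X0] = [T, T, T, T]
r2 m[φ3→X1] = [T, T, T, T]
r2 m[X0→φ0] = [T, T, T, T]
r2 m[X0→φ2] = [T, T, T, T]
r2 m[X0→φ3] = [T, T, T, T]
r2 m[X9→φ1] = [T, T, T, T]
r2 m[X6→φ0] = [T, T, T, T]
r2 m[X6→φ1] = [T, T, T, T]
r2 m[X1→φ2] = [T, T, T, T]
r2 m[X1→φ3] = [T, F, T, T]
no fixed point within 2 rounds

NOT CONVERGED within 2 rounds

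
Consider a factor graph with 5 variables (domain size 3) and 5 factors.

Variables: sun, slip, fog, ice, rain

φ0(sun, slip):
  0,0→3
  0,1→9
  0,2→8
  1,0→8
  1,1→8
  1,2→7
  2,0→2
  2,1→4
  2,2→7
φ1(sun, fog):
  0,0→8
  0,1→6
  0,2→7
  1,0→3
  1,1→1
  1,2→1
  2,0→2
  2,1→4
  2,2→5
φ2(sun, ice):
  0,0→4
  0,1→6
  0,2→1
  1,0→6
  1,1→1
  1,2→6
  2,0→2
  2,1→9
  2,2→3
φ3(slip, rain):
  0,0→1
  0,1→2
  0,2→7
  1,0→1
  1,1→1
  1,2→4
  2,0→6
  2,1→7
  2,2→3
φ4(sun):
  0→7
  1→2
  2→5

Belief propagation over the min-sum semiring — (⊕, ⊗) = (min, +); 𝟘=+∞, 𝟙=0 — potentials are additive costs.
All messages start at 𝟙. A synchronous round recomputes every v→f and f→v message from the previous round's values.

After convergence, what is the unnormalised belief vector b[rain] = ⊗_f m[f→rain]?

init: all messages = 𝟙 over 3 values
r1 m[φ0→sun] = [3, 7, 2]
r1 m[φ0→slip] = [2, 4, 7]
r1 m[φ1→sun] = [6, 1, 2]
r1 m[φ1→fog] = [2, 1, 1]
r1 m[φ2→sun] = [1, 1, 2]
r1 m[φ2→ice] = [2, 1, 1]
r1 m[φ3→slip] = [1, 1, 3]
r1 m[φ3→rain] = [1, 1, 3]
r1 m[φ4→sun] = [7, 2, 5]
r1 m[sun→φ0] = [0, 0, 0]
r1 m[sun→φ1] = [0, 0, 0]
r1 m[sun→φ2] = [0, 0, 0]
r1 m[sun→φ4] = [0, 0, 0]
r1 m[slip→φ0] = [0, 0, 0]
r1 m[slip→φ3] = [0, 0, 0]
r1 m[fog→φ1] = [0, 0, 0]
r1 m[ice→φ2] = [0, 0, 0]
r1 m[rain→φ3] = [0, 0, 0]
r2 m[φ0→sun] = [3, 7, 2]
r2 m[φ0→slip] = [2, 4, 7]
r2 m[φ1→sun] = [6, 1, 2]
r2 m[φ1→fog] = [2, 1, 1]
r2 m[φ2→sun] = [1, 1, 2]
r2 m[φ2→ice] = [2, 1, 1]
r2 m[φ3→slip] = [1, 1, 3]
r2 m[φ3→rain] = [1, 1, 3]
r2 m[φ4→sun] = [7, 2, 5]
r2 m[sun→φ0] = [14, 4, 9]
r2 m[sun→φ1] = [11, 10, 9]
r2 m[sun→φ2] = [16, 10, 9]
r2 m[sun→φ4] = [10, 9, 6]
r2 m[slip→φ0] = [1, 1, 3]
r2 m[slip→φ3] = [2, 4, 7]
r2 m[fog→φ1] = [0, 0, 0]
r2 m[ice→φ2] = [0, 0, 0]
r2 m[rain→φ3] = [0, 0, 0]
r3 m[φ0→sun] = [4, 9, 3]
r3 m[φ0→slip] = [11, 12, 11]
r3 m[φ1→sun] = [6, 1, 2]
r3 m[φ1→fog] = [11, 11, 11]
r3 m[φ2→sun] = [1, 1, 2]
r3 m[φ2→ice] = [11, 11, 12]
r3 m[φ3→slip] = [1, 1, 3]
r3 m[φ3→rain] = [3, 4, 8]
r3 m[φ4→sun] = [7, 2, 5]
r3 m[sun→φ0] = [14, 4, 9]
r3 m[sun→φ1] = [11, 10, 9]
r3 m[sun→φ2] = [16, 10, 9]
r3 m[sun→φ4] = [10, 9, 6]
r3 m[slip→φ0] = [1, 1, 3]
r3 m[slip→φ3] = [2, 4, 7]
r3 m[fog→φ1] = [0, 0, 0]
r3 m[ice→φ2] = [0, 0, 0]
r3 m[rain→φ3] = [0, 0, 0]
r4 m[φ0→sun] = [4, 9, 3]
r4 m[φ0→slip] = [11, 12, 11]
r4 m[φ1→sun] = [6, 1, 2]
r4 m[φ1→fog] = [11, 11, 11]
r4 m[φ2→sun] = [1, 1, 2]
r4 m[φ2→ice] = [11, 11, 12]
r4 m[φ3→slip] = [1, 1, 3]
r4 m[φ3→rain] = [3, 4, 8]
r4 m[φ4→sun] = [7, 2, 5]
r4 m[sun→φ0] = [14, 4, 9]
r4 m[sun→φ1] = [12, 12, 10]
r4 m[sun→φ2] = [17, 12, 10]
r4 m[sun→φ4] = [11, 11, 7]
r4 m[slip→φ0] = [1, 1, 3]
r4 m[slip→φ3] = [11, 12, 11]
r4 m[fog→φ1] = [0, 0, 0]
r4 m[ice→φ2] = [0, 0, 0]
r4 m[rain→φ3] = [0, 0, 0]
r5 m[φ0→sun] = [4, 9, 3]
r5 m[φ0→slip] = [11, 12, 11]
r5 m[φ1→sun] = [6, 1, 2]
r5 m[φ1→fog] = [12, 13, 13]
r5 m[φ2→sun] = [1, 1, 2]
r5 m[φ2→ice] = [12, 13, 13]
r5 m[φ3→slip] = [1, 1, 3]
r5 m[φ3→rain] = [12, 13, 14]
r5 m[φ4→sun] = [7, 2, 5]
r5 m[sun→φ0] = [14, 4, 9]
r5 m[sun→φ1] = [12, 12, 10]
r5 m[sun→φ2] = [17, 12, 10]
r5 m[sun→φ4] = [11, 11, 7]
r5 m[slip→φ0] = [1, 1, 3]
r5 m[slip→φ3] = [11, 12, 11]
r5 m[fog→φ1] = [0, 0, 0]
r5 m[ice→φ2] = [0, 0, 0]
r5 m[rain→φ3] = [0, 0, 0]
r6 m[φ0→sun] = [4, 9, 3]
r6 m[φ0→slip] = [11, 12, 11]
r6 m[φ1→sun] = [6, 1, 2]
r6 m[φ1→fog] = [12, 13, 13]
r6 m[φ2→sun] = [1, 1, 2]
r6 m[φ2→ice] = [12, 13, 13]
r6 m[φ3→slip] = [1, 1, 3]
r6 m[φ3→rain] = [12, 13, 14]
r6 m[φ4→sun] = [7, 2, 5]
r6 m[sun→φ0] = [14, 4, 9]
r6 m[sun→φ1] = [12, 12, 10]
r6 m[sun→φ2] = [17, 12, 10]
r6 m[sun→φ4] = [11, 11, 7]
r6 m[slip→φ0] = [1, 1, 3]
r6 m[slip→φ3] = [11, 12, 11]
r6 m[fog→φ1] = [0, 0, 0]
r6 m[ice→φ2] = [0, 0, 0]
r6 m[rain→φ3] = [0, 0, 0]
fixed point reached at round 6
b[rain] = ⊗ incoming = [12, 13, 14]

b[rain] = [12, 13, 14]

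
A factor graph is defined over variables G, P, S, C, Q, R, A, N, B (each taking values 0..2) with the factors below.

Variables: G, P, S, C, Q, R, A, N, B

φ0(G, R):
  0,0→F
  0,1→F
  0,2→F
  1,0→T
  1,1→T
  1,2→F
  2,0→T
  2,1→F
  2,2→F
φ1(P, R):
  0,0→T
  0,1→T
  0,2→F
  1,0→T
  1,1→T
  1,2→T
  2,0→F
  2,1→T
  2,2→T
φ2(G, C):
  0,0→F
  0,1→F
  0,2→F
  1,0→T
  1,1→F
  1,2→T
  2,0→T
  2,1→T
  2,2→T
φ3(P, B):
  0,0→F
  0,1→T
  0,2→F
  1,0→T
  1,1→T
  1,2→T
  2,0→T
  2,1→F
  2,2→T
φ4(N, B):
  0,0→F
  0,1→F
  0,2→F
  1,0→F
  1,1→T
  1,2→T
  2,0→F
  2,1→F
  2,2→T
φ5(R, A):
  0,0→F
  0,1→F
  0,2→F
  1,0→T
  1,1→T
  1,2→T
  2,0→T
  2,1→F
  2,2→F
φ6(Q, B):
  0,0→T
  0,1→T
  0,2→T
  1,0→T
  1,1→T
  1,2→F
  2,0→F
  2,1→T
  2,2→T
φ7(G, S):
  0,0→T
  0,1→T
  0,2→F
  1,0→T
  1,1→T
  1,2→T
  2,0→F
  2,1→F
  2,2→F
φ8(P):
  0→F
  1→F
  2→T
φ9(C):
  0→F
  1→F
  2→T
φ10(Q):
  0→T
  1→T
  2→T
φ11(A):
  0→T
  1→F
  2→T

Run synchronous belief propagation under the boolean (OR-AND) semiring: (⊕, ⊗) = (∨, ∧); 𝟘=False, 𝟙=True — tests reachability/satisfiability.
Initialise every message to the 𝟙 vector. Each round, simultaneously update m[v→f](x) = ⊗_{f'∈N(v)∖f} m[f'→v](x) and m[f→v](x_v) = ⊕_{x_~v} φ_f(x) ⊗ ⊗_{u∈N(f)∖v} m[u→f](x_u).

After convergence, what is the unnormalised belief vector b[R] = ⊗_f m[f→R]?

init: all messages = 𝟙 over 3 values
r1 m[φ0→G] = [F, T, T]
r1 m[φ0→R] = [T, T, F]
r1 m[φ1→P] = [T, T, T]
r1 m[φ1→R] = [T, T, T]
r1 m[φ2→G] = [F, T, T]
r1 m[φ2→C] = [T, T, T]
r1 m[φ3→P] = [T, T, T]
r1 m[φ3→B] = [T, T, T]
r1 m[φ4→N] = [F, T, T]
r1 m[φ4→B] = [F, T, T]
r1 m[φ5→R] = [F, T, T]
r1 m[φ5→A] = [T, T, T]
r1 m[φ6→Q] = [T, T, T]
r1 m[φ6→B] = [T, T, T]
r1 m[φ7→G] = [T, T, F]
r1 m[φ7→S] = [T, T, T]
r1 m[φ8→P] = [F, F, T]
r1 m[φ9→C] = [F, F, T]
r1 m[φ10→Q] = [T, T, T]
r1 m[φ11→A] = [T, F, T]
r1 m[G→φ0] = [T, T, T]
r1 m[G→φ2] = [T, T, T]
r1 m[G→φ7] = [T, T, T]
r1 m[P→φ1] = [T, T, T]
r1 m[P→φ3] = [T, T, T]
r1 m[P→φ8] = [T, T, T]
r1 m[S→φ7] = [T, T, T]
r1 m[C→φ2] = [T, T, T]
r1 m[C→φ9] = [T, T, T]
r1 m[Q→φ6] = [T, T, T]
r1 m[Q→φ10] = [T, T, T]
r1 m[R→φ0] = [T, T, T]
r1 m[R→φ1] = [T, T, T]
r1 m[R→φ5] = [T, T, T]
r1 m[A→φ5] = [T, T, T]
r1 m[A→φ11] = [T, T, T]
r1 m[N→φ4] = [T, T, T]
r1 m[B→φ3] = [T, T, T]
r1 m[B→φ4] = [T, T, T]
r1 m[B→φ6] = [T, T, T]
r2 m[φ0→G] = [F, T, T]
r2 m[φ0→R] = [T, T, F]
r2 m[φ1→P] = [T, T, T]
r2 m[φ1→R] = [T, T, T]
r2 m[φ2→G] = [F, T, T]
r2 m[φ2→C] = [T, T, T]
r2 m[φ3→P] = [T, T, T]
r2 m[φ3→B] = [T, T, T]
r2 m[φ4→N] = [F, T, T]
r2 m[φ4→B] = [F, T, T]
r2 m[φ5→R] = [F, T, T]
r2 m[φ5→A] = [T, T, T]
r2 m[φ6→Q] = [T, T, T]
r2 m[φ6→B] = [T, T, T]
r2 m[φ7→G] = [T, T, F]
r2 m[φ7→S] = [T, T, T]
r2 m[φ8→P] = [F, F, T]
r2 m[φ9→C] = [F, F, T]
r2 m[φ10→Q] = [T, T, T]
r2 m[φ11→A] = [T, F, T]
r2 m[G→φ0] = [F, T, F]
r2 m[G→φ2] = [F, T, F]
r2 m[G→φ7] = [F, T, T]
r2 m[P→φ1] = [F, F, T]
r2 m[P→φ3] = [F, F, T]
r2 m[P→φ8] = [T, T, T]
r2 m[S→φ7] = [T, T, T]
r2 m[C→φ2] = [F, F, T]
r2 m[C→φ9] = [T, T, T]
r2 m[Q→φ6] = [T, T, T]
r2 m[Q→φ10] = [T, T, T]
r2 m[R→φ0] = [F, T, T]
r2 m[R→φ1] = [F, T, F]
r2 m[R→φ5] = [T, T, F]
r2 m[A→φ5] = [T, F, T]
r2 m[A→φ11] = [T, T, T]
r2 m[N→φ4] = [T, T, T]
r2 m[B→φ3] = [F, T, T]
r2 m[B→φ4] = [T, T, T]
r2 m[B→φ6] = [F, T, T]
r3 m[φ0→G] = [F, T, F]
r3 m[φ0→R] = [T, T, F]
r3 m[φ1→P] = [T, T, T]
r3 m[φ1→R] = [F, T, T]
r3 m[φ2→G] = [F, T, T]
r3 m[φ2→C] = [T, F, T]
r3 m[φ3→P] = [T, T, T]
r3 m[φ3→B] = [T, F, T]
r3 m[φ4→N] = [F, T, T]
r3 m[φ4→B] = [F, T, T]
r3 m[φ5→R] = [F, T, T]
r3 m[φ5→A] = [T, T, T]
r3 m[φ6→Q] = [T, T, T]
r3 m[φ6→B] = [T, T, T]
r3 m[φ7→G] = [T, T, F]
r3 m[φ7→S] = [T, T, T]
r3 m[φ8→P] = [F, F, T]
r3 m[φ9→C] = [F, F, T]
r3 m[φ10→Q] = [T, T, T]
r3 m[φ11→A] = [T, F, T]
r3 m[G→φ0] = [F, T, F]
r3 m[G→φ2] = [F, T, F]
r3 m[G→φ7] = [F, T, T]
r3 m[P→φ1] = [F, F, T]
r3 m[P→φ3] = [F, F, T]
r3 m[P→φ8] = [T, T, T]
r3 m[S→φ7] = [T, T, T]
r3 m[C→φ2] = [F, F, T]
r3 m[C→φ9] = [T, T, T]
r3 m[Q→φ6] = [T, T, T]
r3 m[Q→φ10] = [T, T, T]
r3 m[R→φ0] = [F, T, T]
r3 m[R→φ1] = [F, T, F]
r3 m[R→φ5] = [T, T, F]
r3 m[A→φ5] = [T, F, T]
r3 m[A→φ11] = [T, T, T]
r3 m[N→φ4] = [T, T, T]
r3 m[B→φ3] = [F, T, T]
r3 m[B→φ4] = [T, T, T]
r3 m[B→φ6] = [F, T, T]
r4 m[φ0→G] = [F, T, F]
r4 m[φ0→R] = [T, T, F]
r4 m[φ1→P] = [T, T, T]
r4 m[φ1→R] = [F, T, T]
r4 m[φ2→G] = [F, T, T]
r4 m[φ2→C] = [T, F, T]
r4 m[φ3→P] = [T, T, T]
r4 m[φ3→B] = [T, F, T]
r4 m[φ4→N] = [F, T, T]
r4 m[φ4→B] = [F, T, T]
r4 m[φ5→R] = [F, T, T]
r4 m[φ5→A] = [T, T, T]
r4 m[φ6→Q] = [T, T, T]
r4 m[φ6→B] = [T, T, T]
r4 m[φ7→G] = [T, T, F]
r4 m[φ7→S] = [T, T, T]
r4 m[φ8→P] = [F, F, T]
r4 m[φ9→C] = [F, F, T]
r4 m[φ10→Q] = [T, T, T]
r4 m[φ11→A] = [T, F, T]
r4 m[G→φ0] = [F, T, F]
r4 m[G→φ2] = [F, T, F]
r4 m[G→φ7] = [F, T, F]
r4 m[P→φ1] = [F, F, T]
r4 m[P→φ3] = [F, F, T]
r4 m[P→φ8] = [T, T, T]
r4 m[S→φ7] = [T, T, T]
r4 m[C→φ2] = [F, F, T]
r4 m[C→φ9] = [T, F, T]
r4 m[Q→φ6] = [T, T, T]
r4 m[Q→φ10] = [T, T, T]
r4 m[R→φ0] = [F, T, T]
r4 m[R→φ1] = [F, T, F]
r4 m[R→φ5] = [F, T, F]
r4 m[A→φ5] = [T, F, T]
r4 m[A→φ11] = [T, T, T]
r4 m[N→φ4] = [T, T, T]
r4 m[B→φ3] = [F, T, T]
r4 m[B→φ4] = [T, F, T]
r4 m[B→φ6] = [F, F, T]
r5 m[φ0→G] = [F, T, F]
r5 m[φ0→R] = [T, T, F]
r5 m[φ1→P] = [T, T, T]
r5 m[φ1→R] = [F, T, T]
r5 m[φ2→G] = [F, T, T]
r5 m[φ2→C] = [T, F, T]
r5 m[φ3→P] = [T, T, T]
r5 m[φ3→B] = [T, F, T]
r5 m[φ4→N] = [F, T, T]
r5 m[φ4→B] = [F, T, T]
r5 m[φ5→R] = [F, T, T]
r5 m[φ5→A] = [T, T, T]
r5 m[φ6→Q] = [T, F, T]
r5 m[φ6→B] = [T, T, T]
r5 m[φ7→G] = [T, T, F]
r5 m[φ7→S] = [T, T, T]
r5 m[φ8→P] = [F, F, T]
r5 m[φ9→C] = [F, F, T]
r5 m[φ10→Q] = [T, T, T]
r5 m[φ11→A] = [T, F, T]
r5 m[G→φ0] = [F, T, F]
r5 m[G→φ2] = [F, T, F]
r5 m[G→φ7] = [F, T, F]
r5 m[P→φ1] = [F, F, T]
r5 m[P→φ3] = [F, F, T]
r5 m[P→φ8] = [T, T, T]
r5 m[S→φ7] = [T, T, T]
r5 m[C→φ2] = [F, F, T]
r5 m[C→φ9] = [T, F, T]
r5 m[Q→φ6] = [T, T, T]
r5 m[Q→φ10] = [T, T, T]
r5 m[R→φ0] = [F, T, T]
r5 m[R→φ1] = [F, T, F]
r5 m[R→φ5] = [F, T, F]
r5 m[A→φ5] = [T, F, T]
r5 m[A→φ11] = [T, T, T]
r5 m[N→φ4] = [T, T, T]
r5 m[B→φ3] = [F, T, T]
r5 m[B→φ4] = [T, F, T]
r5 m[B→φ6] = [F, F, T]
r6 m[φ0→G] = [F, T, F]
r6 m[φ0→R] = [T, T, F]
r6 m[φ1→P] = [T, T, T]
r6 m[φ1→R] = [F, T, T]
r6 m[φ2→G] = [F, T, T]
r6 m[φ2→C] = [T, F, T]
r6 m[φ3→P] = [T, T, T]
r6 m[φ3→B] = [T, F, T]
r6 m[φ4→N] = [F, T, T]
r6 m[φ4→B] = [F, T, T]
r6 m[φ5→R] = [F, T, T]
r6 m[φ5→A] = [T, T, T]
r6 m[φ6→Q] = [T, F, T]
r6 m[φ6→B] = [T, T, T]
r6 m[φ7→G] = [T, T, F]
r6 m[φ7→S] = [T, T, T]
r6 m[φ8→P] = [F, F, T]
r6 m[φ9→C] = [F, F, T]
r6 m[φ10→Q] = [T, T, T]
r6 m[φ11→A] = [T, F, T]
r6 m[G→φ0] = [F, T, F]
r6 m[G→φ2] = [F, T, F]
r6 m[G→φ7] = [F, T, F]
r6 m[P→φ1] = [F, F, T]
r6 m[P→φ3] = [F, F, T]
r6 m[P→φ8] = [T, T, T]
r6 m[S→φ7] = [T, T, T]
r6 m[C→φ2] = [F, F, T]
r6 m[C→φ9] = [T, F, T]
r6 m[Q→φ6] = [T, T, T]
r6 m[Q→φ10] = [T, F, T]
r6 m[R→φ0] = [F, T, T]
r6 m[R→φ1] = [F, T, F]
r6 m[R→φ5] = [F, T, F]
r6 m[A→φ5] = [T, F, T]
r6 m[A→φ11] = [T, T, T]
r6 m[N→φ4] = [T, T, T]
r6 m[B→φ3] = [F, T, T]
r6 m[B→φ4] = [T, F, T]
r6 m[B→φ6] = [F, F, T]
r7 m[φ0→G] = [F, T, F]
r7 m[φ0→R] = [T, T, F]
r7 m[φ1→P] = [T, T, T]
r7 m[φ1→R] = [F, T, T]
r7 m[φ2→G] = [F, T, T]
r7 m[φ2→C] = [T, F, T]
r7 m[φ3→P] = [T, T, T]
r7 m[φ3→B] = [T, F, T]
r7 m[φ4→N] = [F, T, T]
r7 m[φ4→B] = [F, T, T]
r7 m[φ5→R] = [F, T, T]
r7 m[φ5→A] = [T, T, T]
r7 m[φ6→Q] = [T, F, T]
r7 m[φ6→B] = [T, T, T]
r7 m[φ7→G] = [T, T, F]
r7 m[φ7→S] = [T, T, T]
r7 m[φ8→P] = [F, F, T]
r7 m[φ9→C] = [F, F, T]
r7 m[φ10→Q] = [T, T, T]
r7 m[φ11→A] = [T, F, T]
r7 m[G→φ0] = [F, T, F]
r7 m[G→φ2] = [F, T, F]
r7 m[G→φ7] = [F, T, F]
r7 m[P→φ1] = [F, F, T]
r7 m[P→φ3] = [F, F, T]
r7 m[P→φ8] = [T, T, T]
r7 m[S→φ7] = [T, T, T]
r7 m[C→φ2] = [F, F, T]
r7 m[C→φ9] = [T, F, T]
r7 m[Q→φ6] = [T, T, T]
r7 m[Q→φ10] = [T, F, T]
r7 m[R→φ0] = [F, T, T]
r7 m[R→φ1] = [F, T, F]
r7 m[R→φ5] = [F, T, F]
r7 m[A→φ5] = [T, F, T]
r7 m[A→φ11] = [T, T, T]
r7 m[N→φ4] = [T, T, T]
r7 m[B→φ3] = [F, T, T]
r7 m[B→φ4] = [T, F, T]
r7 m[B→φ6] = [F, F, T]
fixed point reached at round 7
b[R] = ⊗ incoming = [F, T, F]

b[R] = [F, T, F]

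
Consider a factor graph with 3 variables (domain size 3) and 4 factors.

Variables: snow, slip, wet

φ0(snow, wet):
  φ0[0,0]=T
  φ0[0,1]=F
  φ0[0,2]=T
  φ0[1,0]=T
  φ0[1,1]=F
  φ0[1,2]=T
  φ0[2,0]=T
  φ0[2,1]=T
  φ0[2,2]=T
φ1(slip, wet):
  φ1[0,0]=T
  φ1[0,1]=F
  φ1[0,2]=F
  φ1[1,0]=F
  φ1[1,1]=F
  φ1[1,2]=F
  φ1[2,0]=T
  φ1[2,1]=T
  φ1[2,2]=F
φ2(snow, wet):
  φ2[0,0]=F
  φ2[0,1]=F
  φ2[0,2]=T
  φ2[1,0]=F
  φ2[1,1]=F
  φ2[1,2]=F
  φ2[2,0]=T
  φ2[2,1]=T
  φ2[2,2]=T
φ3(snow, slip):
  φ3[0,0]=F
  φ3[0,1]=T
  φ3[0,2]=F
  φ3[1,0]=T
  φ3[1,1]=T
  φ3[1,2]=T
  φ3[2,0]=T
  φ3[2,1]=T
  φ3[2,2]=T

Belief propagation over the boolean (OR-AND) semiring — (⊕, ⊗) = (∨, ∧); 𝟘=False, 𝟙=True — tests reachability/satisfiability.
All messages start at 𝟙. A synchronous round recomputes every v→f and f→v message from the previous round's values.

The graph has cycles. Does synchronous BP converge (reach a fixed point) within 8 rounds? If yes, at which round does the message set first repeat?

init: all messages = 𝟙 over 3 values
r1 m[φ0→snow] = [T, T, T]
r1 m[φ0→wet] = [T, T, T]
r1 m[φ1→slip] = [T, F, T]
r1 m[φ1→wet] = [T, T, F]
r1 m[φ2→snow] = [T, F, T]
r1 m[φ2→wet] = [T, T, T]
r1 m[φ3→snow] = [T, T, T]
r1 m[φ3→slip] = [T, T, T]
r1 m[snow→φ0] = [T, T, T]
r1 m[snow→φ2] = [T, T, T]
r1 m[snow→φ3] = [T, T, T]
r1 m[slip→φ1] = [T, T, T]
r1 m[slip→φ3] = [T, T, T]
r1 m[wet→φ0] = [T, T, T]
r1 m[wet→φ1] = [T, T, T]
r1 m[wet→φ2] = [T, T, T]
r2 m[φ0→snow] = [T, T, T]
r2 m[φ0→wet] = [T, T, T]
r2 m[φ1→slip] = [T, F, T]
r2 m[φ1→wet] = [T, T, F]
r2 m[φ2→snow] = [T, F, T]
r2 m[φ2→wet] = [T, T, T]
r2 m[φ3→snow] = [T, T, T]
r2 m[φ3→slip] = [T, T, T]
r2 m[snow→φ0] = [T, F, T]
r2 m[snow→φ2] = [T, T, T]
r2 m[snow→φ3] = [T, F, T]
r2 m[slip→φ1] = [T, T, T]
r2 m[slip→φ3] = [T, F, T]
r2 m[wet→φ0] = [T, T, F]
r2 m[wet→φ1] = [T, T, T]
r2 m[wet→φ2] = [T, T, F]
r3 m[φ0→snow] = [T, T, T]
r3 m[φ0→wet] = [T, T, T]
r3 m[φ1→slip] = [T, F, T]
r3 m[φ1→wet] = [T, T, F]
r3 m[φ2→snow] = [F, F, T]
r3 m[φ2→wet] = [T, T, T]
r3 m[φ3→snow] = [F, T, T]
r3 m[φ3→slip] = [T, T, T]
r3 m[snow→φ0] = [T, F, T]
r3 m[snow→φ2] = [T, T, T]
r3 m[snow→φ3] = [T, F, T]
r3 m[slip→φ1] = [T, T, T]
r3 m[slip→φ3] = [T, F, T]
r3 m[wet→φ0] = [T, T, F]
r3 m[wet→φ1] = [T, T, T]
r3 m[wet→φ2] = [T, T, F]
r4 m[φ0→snow] = [T, T, T]
r4 m[φ0→wet] = [T, T, T]
r4 m[φ1→slip] = [T, F, T]
r4 m[φ1→wet] = [T, T, F]
r4 m[φ2→snow] = [F, F, T]
r4 m[φ2→wet] = [T, T, T]
r4 m[φ3→snow] = [F, T, T]
r4 m[φ3→slip] = [T, T, T]
r4 m[snow→φ0] = [F, F, T]
r4 m[snow→φ2] = [F, T, T]
r4 m[snow→φ3] = [F, F, T]
r4 m[slip→φ1] = [T, T, T]
r4 m[slip→φ3] = [T, F, T]
r4 m[wet→φ0] = [T, T, F]
r4 m[wet→φ1] = [T, T, T]
r4 m[wet→φ2] = [T, T, F]
r5 m[φ0→snow] = [T, T, T]
r5 m[φ0→wet] = [T, T, T]
r5 m[φ1→slip] = [T, F, T]
r5 m[φ1→wet] = [T, T, F]
r5 m[φ2→snow] = [F, F, T]
r5 m[φ2→wet] = [T, T, T]
r5 m[φ3→snow] = [F, T, T]
r5 m[φ3→slip] = [T, T, T]
r5 m[snow→φ0] = [F, F, T]
r5 m[snow→φ2] = [F, T, T]
r5 m[snow→φ3] = [F, F, T]
r5 m[slip→φ1] = [T, T, T]
r5 m[slip→φ3] = [T, F, T]
r5 m[wet→φ0] = [T, T, F]
r5 m[wet→φ1] = [T, T, T]
r5 m[wet→φ2] = [T, T, F]
fixed point reached at round 5
messages reach a fixed point at round 5

CONVERGED at round 5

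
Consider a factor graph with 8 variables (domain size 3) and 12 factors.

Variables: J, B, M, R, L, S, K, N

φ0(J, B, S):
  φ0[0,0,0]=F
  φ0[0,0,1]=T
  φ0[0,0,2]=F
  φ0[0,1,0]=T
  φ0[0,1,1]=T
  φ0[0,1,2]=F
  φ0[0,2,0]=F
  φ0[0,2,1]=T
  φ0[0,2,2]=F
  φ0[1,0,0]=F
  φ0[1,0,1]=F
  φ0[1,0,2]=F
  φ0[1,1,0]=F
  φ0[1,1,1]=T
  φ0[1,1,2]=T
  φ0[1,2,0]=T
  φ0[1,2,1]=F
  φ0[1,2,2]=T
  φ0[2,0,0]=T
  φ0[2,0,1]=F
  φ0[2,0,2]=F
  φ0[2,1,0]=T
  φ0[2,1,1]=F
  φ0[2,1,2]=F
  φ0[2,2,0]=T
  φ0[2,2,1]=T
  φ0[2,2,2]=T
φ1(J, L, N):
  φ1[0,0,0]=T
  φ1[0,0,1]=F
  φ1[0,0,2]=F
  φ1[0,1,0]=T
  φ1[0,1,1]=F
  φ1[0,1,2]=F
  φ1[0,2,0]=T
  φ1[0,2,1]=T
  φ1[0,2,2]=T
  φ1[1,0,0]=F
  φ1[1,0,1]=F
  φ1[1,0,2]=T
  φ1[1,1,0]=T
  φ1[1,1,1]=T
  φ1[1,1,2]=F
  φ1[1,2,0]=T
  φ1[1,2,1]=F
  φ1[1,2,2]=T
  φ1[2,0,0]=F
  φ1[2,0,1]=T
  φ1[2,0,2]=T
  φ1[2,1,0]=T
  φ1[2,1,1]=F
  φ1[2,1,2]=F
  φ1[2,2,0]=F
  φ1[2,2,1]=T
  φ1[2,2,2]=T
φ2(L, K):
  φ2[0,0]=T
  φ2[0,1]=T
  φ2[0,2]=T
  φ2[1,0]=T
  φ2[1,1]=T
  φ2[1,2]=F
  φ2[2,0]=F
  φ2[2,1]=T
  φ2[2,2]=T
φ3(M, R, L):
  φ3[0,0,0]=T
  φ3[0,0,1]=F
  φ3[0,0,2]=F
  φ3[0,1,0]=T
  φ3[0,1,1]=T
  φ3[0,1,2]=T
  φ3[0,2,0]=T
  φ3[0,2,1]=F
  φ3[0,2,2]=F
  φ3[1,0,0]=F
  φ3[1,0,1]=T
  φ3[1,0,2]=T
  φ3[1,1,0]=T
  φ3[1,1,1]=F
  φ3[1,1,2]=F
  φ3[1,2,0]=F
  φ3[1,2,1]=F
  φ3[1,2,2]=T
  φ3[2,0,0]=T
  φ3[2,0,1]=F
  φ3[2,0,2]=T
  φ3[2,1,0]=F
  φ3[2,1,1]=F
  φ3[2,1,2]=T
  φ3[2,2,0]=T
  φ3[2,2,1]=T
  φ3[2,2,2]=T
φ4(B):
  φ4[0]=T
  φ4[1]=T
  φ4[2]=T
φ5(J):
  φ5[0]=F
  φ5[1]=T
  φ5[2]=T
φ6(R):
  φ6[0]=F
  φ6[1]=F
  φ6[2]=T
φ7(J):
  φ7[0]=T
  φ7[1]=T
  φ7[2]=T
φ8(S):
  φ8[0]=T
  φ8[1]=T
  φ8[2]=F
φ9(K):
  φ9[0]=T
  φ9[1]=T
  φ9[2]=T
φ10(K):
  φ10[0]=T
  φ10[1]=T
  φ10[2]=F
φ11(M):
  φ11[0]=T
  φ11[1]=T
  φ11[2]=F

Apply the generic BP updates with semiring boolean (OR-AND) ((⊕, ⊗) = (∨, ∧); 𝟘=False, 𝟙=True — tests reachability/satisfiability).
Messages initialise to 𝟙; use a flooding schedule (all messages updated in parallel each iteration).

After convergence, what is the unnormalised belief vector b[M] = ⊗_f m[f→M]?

init: all messages = 𝟙 over 3 values
r1 m[φ0→J] = [T, T, T]
r1 m[φ0→B] = [T, T, T]
r1 m[φ0→S] = [T, T, T]
r1 m[φ1→J] = [T, T, T]
r1 m[φ1→L] = [T, T, T]
r1 m[φ1→N] = [T, T, T]
r1 m[φ2→L] = [T, T, T]
r1 m[φ2→K] = [T, T, T]
r1 m[φ3→M] = [T, T, T]
r1 m[φ3→R] = [T, T, T]
r1 m[φ3→L] = [T, T, T]
r1 m[φ4→B] = [T, T, T]
r1 m[φ5→J] = [F, T, T]
r1 m[φ6→R] = [F, F, T]
r1 m[φ7→J] = [T, T, T]
r1 m[φ8→S] = [T, T, F]
r1 m[φ9→K] = [T, T, T]
r1 m[φ10→K] = [T, T, F]
r1 m[φ11→M] = [T, T, F]
r1 m[J→φ0] = [T, T, T]
r1 m[J→φ1] = [T, T, T]
r1 m[J→φ5] = [T, T, T]
r1 m[J→φ7] = [T, T, T]
r1 m[B→φ0] = [T, T, T]
r1 m[B→φ4] = [T, T, T]
r1 m[M→φ3] = [T, T, T]
r1 m[M→φ11] = [T, T, T]
r1 m[R→φ3] = [T, T, T]
r1 m[R→φ6] = [T, T, T]
r1 m[L→φ1] = [T, T, T]
r1 m[L→φ2] = [T, T, T]
r1 m[L→φ3] = [T, T, T]
r1 m[S→φ0] = [T, T, T]
r1 m[S→φ8] = [T, T, T]
r1 m[K→φ2] = [T, T, T]
r1 m[K→φ9] = [T, T, T]
r1 m[K→φ10] = [T, T, T]
r1 m[N→φ1] = [T, T, T]
r2 m[φ0→J] = [T, T, T]
r2 m[φ0→B] = [T, T, T]
r2 m[φ0→S] = [T, T, T]
r2 m[φ1→J] = [T, T, T]
r2 m[φ1→L] = [T, T, T]
r2 m[φ1→N] = [T, T, T]
r2 m[φ2→L] = [T, T, T]
r2 m[φ2→K] = [T, T, T]
r2 m[φ3→M] = [T, T, T]
r2 m[φ3→R] = [T, T, T]
r2 m[φ3→L] = [T, T, T]
r2 m[φ4→B] = [T, T, T]
r2 m[φ5→J] = [F, T, T]
r2 m[φ6→R] = [F, F, T]
r2 m[φ7→J] = [T, T, T]
r2 m[φ8→S] = [T, T, F]
r2 m[φ9→K] = [T, T, T]
r2 m[φ10→K] = [T, T, F]
r2 m[φ11→M] = [T, T, F]
r2 m[J→φ0] = [F, T, T]
r2 m[J→φ1] = [F, T, T]
r2 m[J→φ5] = [T, T, T]
r2 m[J→φ7] = [F, T, T]
r2 m[B→φ0] = [T, T, T]
r2 m[B→φ4] = [T, T, T]
r2 m[M→φ3] = [T, T, F]
r2 m[M→φ11] = [T, T, T]
r2 m[R→φ3] = [F, F, T]
r2 m[R→φ6] = [T, T, T]
r2 m[L→φ1] = [T, T, T]
r2 m[L→φ2] = [T, T, T]
r2 m[L→φ3] = [T, T, T]
r2 m[S→φ0] = [T, T, F]
r2 m[S→φ8] = [T, T, T]
r2 m[K→φ2] = [T, T, F]
r2 m[K→φ9] = [T, T, F]
r2 m[K→φ10] = [T, T, T]
r2 m[N→φ1] = [T, T, T]
r3 m[φ0→J] = [T, T, T]
r3 m[φ0→B] = [T, T, T]
r3 m[φ0→S] = [T, T, T]
r3 m[φ1→J] = [T, T, T]
r3 m[φ1→L] = [T, T, T]
r3 m[φ1→N] = [T, T, T]
r3 m[φ2→L] = [T, T, T]
r3 m[φ2→K] = [T, T, T]
r3 m[φ3→M] = [T, T, T]
r3 m[φ3→R] = [T, T, T]
r3 m[φ3→L] = [T, F, T]
r3 m[φ4→B] = [T, T, T]
r3 m[φ5→J] = [F, T, T]
r3 m[φ6→R] = [F, F, T]
r3 m[φ7→J] = [T, T, T]
r3 m[φ8→S] = [T, T, F]
r3 m[φ9→K] = [T, T, T]
r3 m[φ10→K] = [T, T, F]
r3 m[φ11→M] = [T, T, F]
r3 m[J→φ0] = [F, T, T]
r3 m[J→φ1] = [F, T, T]
r3 m[J→φ5] = [T, T, T]
r3 m[J→φ7] = [F, T, T]
r3 m[B→φ0] = [T, T, T]
r3 m[B→φ4] = [T, T, T]
r3 m[M→φ3] = [T, T, F]
r3 m[M→φ11] = [T, T, T]
r3 m[R→φ3] = [F, F, T]
r3 m[R→φ6] = [T, T, T]
r3 m[L→φ1] = [T, T, T]
r3 m[L→φ2] = [T, T, T]
r3 m[L→φ3] = [T, T, T]
r3 m[S→φ0] = [T, T, F]
r3 m[S→φ8] = [T, T, T]
r3 m[K→φ2] = [T, T, F]
r3 m[K→φ9] = [T, T, F]
r3 m[K→φ10] = [T, T, T]
r3 m[N→φ1] = [T, T, T]
r4 m[φ0→J] = [T, T, T]
r4 m[φ0→B] = [T, T, T]
r4 m[φ0→S] = [T, T, T]
r4 m[φ1→J] = [T, T, T]
r4 m[φ1→L] = [T, T, T]
r4 m[φ1→N] = [T, T, T]
r4 m[φ2→L] = [T, T, T]
r4 m[φ2→K] = [T, T, T]
r4 m[φ3→M] = [T, T, T]
r4 m[φ3→R] = [T, T, T]
r4 m[φ3→L] = [T, F, T]
r4 m[φ4→B] = [T, T, T]
r4 m[φ5→J] = [F, T, T]
r4 m[φ6→R] = [F, F, T]
r4 m[φ7→J] = [T, T, T]
r4 m[φ8→S] = [T, T, F]
r4 m[φ9→K] = [T, T, T]
r4 m[φ10→K] = [T, T, F]
r4 m[φ11→M] = [T, T, F]
r4 m[J→φ0] = [F, T, T]
r4 m[J→φ1] = [F, T, T]
r4 m[J→φ5] = [T, T, T]
r4 m[J→φ7] = [F, T, T]
r4 m[B→φ0] = [T, T, T]
r4 m[B→φ4] = [T, T, T]
r4 m[M→φ3] = [T, T, F]
r4 m[M→φ11] = [T, T, T]
r4 m[R→φ3] = [F, F, T]
r4 m[R→φ6] = [T, T, T]
r4 m[L→φ1] = [T, F, T]
r4 m[L→φ2] = [T, F, T]
r4 m[L→φ3] = [T, T, T]
r4 m[S→φ0] = [T, T, F]
r4 m[S→φ8] = [T, T, T]
r4 m[K→φ2] = [T, T, F]
r4 m[K→φ9] = [T, T, F]
r4 m[K→φ10] = [T, T, T]
r4 m[N→φ1] = [T, T, T]
r5 m[φ0→J] = [T, T, T]
r5 m[φ0→B] = [T, T, T]
r5 m[φ0→S] = [T, T, T]
r5 m[φ1→J] = [T, T, T]
r5 m[φ1→L] = [T, T, T]
r5 m[φ1→N] = [T, T, T]
r5 m[φ2→L] = [T, T, T]
r5 m[φ2→K] = [T, T, T]
r5 m[φ3→M] = [T, T, T]
r5 m[φ3→R] = [T, T, T]
r5 m[φ3→L] = [T, F, T]
r5 m[φ4→B] = [T, T, T]
r5 m[φ5→J] = [F, T, T]
r5 m[φ6→R] = [F, F, T]
r5 m[φ7→J] = [T, T, T]
r5 m[φ8→S] = [T, T, F]
r5 m[φ9→K] = [T, T, T]
r5 m[φ10→K] = [T, T, F]
r5 m[φ11→M] = [T, T, F]
r5 m[J→φ0] = [F, T, T]
r5 m[J→φ1] = [F, T, T]
r5 m[J→φ5] = [T, T, T]
r5 m[J→φ7] = [F, T, T]
r5 m[B→φ0] = [T, T, T]
r5 m[B→φ4] = [T, T, T]
r5 m[M→φ3] = [T, T, F]
r5 m[M→φ11] = [T, T, T]
r5 m[R→φ3] = [F, F, T]
r5 m[R→φ6] = [T, T, T]
r5 m[L→φ1] = [T, F, T]
r5 m[L→φ2] = [T, F, T]
r5 m[L→φ3] = [T, T, T]
r5 m[S→φ0] = [T, T, F]
r5 m[S→φ8] = [T, T, T]
r5 m[K→φ2] = [T, T, F]
r5 m[K→φ9] = [T, T, F]
r5 m[K→φ10] = [T, T, T]
r5 m[N→φ1] = [T, T, T]
fixed point reached at round 5
b[M] = ⊗ incoming = [T, T, F]

b[M] = [T, T, F]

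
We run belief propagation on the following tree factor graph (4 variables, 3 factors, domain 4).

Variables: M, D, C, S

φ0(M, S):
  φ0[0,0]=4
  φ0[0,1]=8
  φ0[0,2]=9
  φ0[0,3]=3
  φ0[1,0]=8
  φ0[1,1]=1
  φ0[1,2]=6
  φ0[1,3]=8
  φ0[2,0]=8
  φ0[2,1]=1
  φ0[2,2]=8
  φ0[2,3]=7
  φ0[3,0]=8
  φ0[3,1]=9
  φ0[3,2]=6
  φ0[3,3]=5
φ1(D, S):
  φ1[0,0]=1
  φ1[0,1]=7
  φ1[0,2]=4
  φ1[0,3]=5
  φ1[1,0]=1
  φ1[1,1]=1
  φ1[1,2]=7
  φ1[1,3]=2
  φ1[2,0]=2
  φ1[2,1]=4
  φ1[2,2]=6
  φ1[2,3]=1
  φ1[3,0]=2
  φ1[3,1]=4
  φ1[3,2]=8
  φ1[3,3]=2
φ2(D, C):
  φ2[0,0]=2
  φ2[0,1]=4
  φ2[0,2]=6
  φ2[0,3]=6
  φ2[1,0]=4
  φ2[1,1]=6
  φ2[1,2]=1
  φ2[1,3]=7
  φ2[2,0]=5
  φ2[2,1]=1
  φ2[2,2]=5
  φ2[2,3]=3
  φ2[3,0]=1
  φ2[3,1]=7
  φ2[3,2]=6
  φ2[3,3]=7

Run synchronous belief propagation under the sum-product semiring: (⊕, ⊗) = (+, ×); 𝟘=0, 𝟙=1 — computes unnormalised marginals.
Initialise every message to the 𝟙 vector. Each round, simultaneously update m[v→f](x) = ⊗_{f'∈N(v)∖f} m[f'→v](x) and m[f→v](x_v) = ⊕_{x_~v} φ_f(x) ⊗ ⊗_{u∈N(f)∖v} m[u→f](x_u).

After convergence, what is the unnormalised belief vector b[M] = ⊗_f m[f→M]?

b[M] = [7292, 5288, 6006, 7014]

init: all messages = 𝟙 over 4 values
r1 m[φ0→M] = [24, 23, 24, 28]
r1 m[φ0→S] = [28, 19, 29, 23]
r1 m[φ1→D] = [17, 11, 13, 16]
r1 m[φ1→S] = [6, 16, 25, 10]
r1 m[φ2→D] = [18, 18, 14, 21]
r1 m[φ2→C] = [12, 18, 18, 23]
r1 m[M→φ0] = [1, 1, 1, 1]
r1 m[D→φ1] = [1, 1, 1, 1]
r1 m[D→φ2] = [1, 1, 1, 1]
r1 m[C→φ2] = [1, 1, 1, 1]
r1 m[S→φ0] = [1, 1, 1, 1]
r1 m[S→φ1] = [1, 1, 1, 1]
r2 m[φ0→M] = [24, 23, 24, 28]
r2 m[φ0→S] = [28, 19, 29, 23]
r2 m[φ1→D] = [17, 11, 13, 16]
r2 m[φ1→S] = [6, 16, 25, 10]
r2 m[φ2→D] = [18, 18, 14, 21]
r2 m[φ2→C] = [12, 18, 18, 23]
r2 m[M→φ0] = [1, 1, 1, 1]
r2 m[D→φ1] = [18, 18, 14, 21]
r2 m[D→φ2] = [17, 11, 13, 16]
r2 m[C→φ2] = [1, 1, 1, 1]
r2 m[S→φ0] = [6, 16, 25, 10]
r2 m[S→φ1] = [28, 19, 29, 23]
r3 m[φ0→M] = [407, 294, 334, 392]
r3 m[φ0→S] = [28, 19, 29, 23]
r3 m[φ1→D] = [392, 296, 329, 410]
r3 m[φ1→S] = [106, 284, 450, 182]
r3 m[φ2→D] = [18, 18, 14, 21]
r3 m[φ2→C] = [159, 259, 274, 330]
r3 m[M→φ0] = [1, 1, 1, 1]
r3 m[D→φ1] = [18, 18, 14, 21]
r3 m[D→φ2] = [17, 11, 13, 16]
r3 m[C→φ2] = [1, 1, 1, 1]
r3 m[S→φ0] = [6, 16, 25, 10]
r3 m[S→φ1] = [28, 19, 29, 23]
r4 m[φ0→M] = [407, 294, 334, 392]
r4 m[φ0→S] = [28, 19, 29, 23]
r4 m[φ1→D] = [392, 296, 329, 410]
r4 m[φ1→S] = [106, 284, 450, 182]
r4 m[φ2→D] = [18, 18, 14, 21]
r4 m[φ2→C] = [159, 259, 274, 330]
r4 m[M→φ0] = [1, 1, 1, 1]
r4 m[D→φ1] = [18, 18, 14, 21]
r4 m[D→φ2] = [392, 296, 329, 410]
r4 m[C→φ2] = [1, 1, 1, 1]
r4 m[S→φ0] = [106, 284, 450, 182]
r4 m[S→φ1] = [28, 19, 29, 23]
r5 m[φ0→M] = [7292, 5288, 6006, 7014]
r5 m[φ0→S] = [28, 19, 29, 23]
r5 m[φ1→D] = [392, 296, 329, 410]
r5 m[φ1→S] = [106, 284, 450, 182]
r5 m[φ2→D] = [18, 18, 14, 21]
r5 m[φ2→C] = [4023, 6543, 6753, 8281]
r5 m[M→φ0] = [1, 1, 1, 1]
r5 m[D→φ1] = [18, 18, 14, 21]
r5 m[D→φ2] = [392, 296, 329, 410]
r5 m[C→φ2] = [1, 1, 1, 1]
r5 m[S→φ0] = [106, 284, 450, 182]
r5 m[S→φ1] = [28, 19, 29, 23]
r6 m[φ0→M] = [7292, 5288, 6006, 7014]
r6 m[φ0→S] = [28, 19, 29, 23]
r6 m[φ1→D] = [392, 296, 329, 410]
r6 m[φ1→S] = [106, 284, 450, 182]
r6 m[φ2→D] = [18, 18, 14, 21]
r6 m[φ2→C] = [4023, 6543, 6753, 8281]
r6 m[M→φ0] = [1, 1, 1, 1]
r6 m[D→φ1] = [18, 18, 14, 21]
r6 m[D→φ2] = [392, 296, 329, 410]
r6 m[C→φ2] = [1, 1, 1, 1]
r6 m[S→φ0] = [106, 284, 450, 182]
r6 m[S→φ1] = [28, 19, 29, 23]
fixed point reached at round 6
b[M] = ⊗ incoming = [7292, 5288, 6006, 7014]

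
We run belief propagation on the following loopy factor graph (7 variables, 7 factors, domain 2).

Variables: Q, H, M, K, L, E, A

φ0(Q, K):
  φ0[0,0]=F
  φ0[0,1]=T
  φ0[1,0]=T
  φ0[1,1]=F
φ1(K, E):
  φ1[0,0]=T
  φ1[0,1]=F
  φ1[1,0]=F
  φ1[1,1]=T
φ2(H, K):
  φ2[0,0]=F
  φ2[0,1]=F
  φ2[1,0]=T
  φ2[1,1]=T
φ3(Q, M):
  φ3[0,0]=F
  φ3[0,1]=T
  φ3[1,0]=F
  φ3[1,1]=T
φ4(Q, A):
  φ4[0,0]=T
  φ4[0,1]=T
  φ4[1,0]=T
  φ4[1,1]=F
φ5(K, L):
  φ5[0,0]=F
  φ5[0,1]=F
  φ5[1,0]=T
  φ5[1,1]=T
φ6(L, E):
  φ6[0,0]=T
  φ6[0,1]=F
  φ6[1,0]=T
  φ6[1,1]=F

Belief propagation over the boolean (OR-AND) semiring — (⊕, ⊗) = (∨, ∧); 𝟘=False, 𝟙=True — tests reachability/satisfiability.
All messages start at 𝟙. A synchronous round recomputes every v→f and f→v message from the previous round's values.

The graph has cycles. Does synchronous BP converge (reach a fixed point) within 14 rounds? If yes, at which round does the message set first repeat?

init: all messages = 𝟙 over 2 values
r1 m[φ0→Q] = [T, T]
r1 m[φ0→K] = [T, T]
r1 m[φ1→K] = [T, T]
r1 m[φ1→E] = [T, T]
r1 m[φ2→H] = [F, T]
r1 m[φ2→K] = [T, T]
r1 m[φ3→Q] = [T, T]
r1 m[φ3→M] = [F, T]
r1 m[φ4→Q] = [T, T]
r1 m[φ4→A] = [T, T]
r1 m[φ5→K] = [F, T]
r1 m[φ5→L] = [T, T]
r1 m[φ6→L] = [T, T]
r1 m[φ6→E] = [T, F]
r1 m[Q→φ0] = [T, T]
r1 m[Q→φ3] = [T, T]
r1 m[Q→φ4] = [T, T]
r1 m[H→φ2] = [T, T]
r1 m[M→φ3] = [T, T]
r1 m[K→φ0] = [T, T]
r1 m[K→φ1] = [T, T]
r1 m[K→φ2] = [T, T]
r1 m[K→φ5] = [T, T]
r1 m[L→φ5] = [T, T]
r1 m[L→φ6] = [T, T]
r1 m[E→φ1] = [T, T]
r1 m[E→φ6] = [T, T]
r1 m[A→φ4] = [T, T]
r2 m[φ0→Q] = [T, T]
r2 m[φ0→K] = [T, T]
r2 m[φ1→K] = [T, T]
r2 m[φ1→E] = [T, T]
r2 m[φ2→H] = [F, T]
r2 m[φ2→K] = [T, T]
r2 m[φ3→Q] = [T, T]
r2 m[φ3→M] = [F, T]
r2 m[φ4→Q] = [T, T]
r2 m[φ4→A] = [T, T]
r2 m[φ5→K] = [F, T]
r2 m[φ5→L] = [T, T]
r2 m[φ6→L] = [T, T]
r2 m[φ6→E] = [T, F]
r2 m[Q→φ0] = [T, T]
r2 m[Q→φ3] = [T, T]
r2 m[Q→φ4] = [T, T]
r2 m[H→φ2] = [T, T]
r2 m[M→φ3] = [T, T]
r2 m[K→φ0] = [F, T]
r2 m[K→φ1] = [F, T]
r2 m[K→φ2] = [F, T]
r2 m[K→φ5] = [T, T]
r2 m[L→φ5] = [T, T]
r2 m[L→φ6] = [T, T]
r2 m[E→φ1] = [T, F]
r2 m[E→φ6] = [T, T]
r2 m[A→φ4] = [T, T]
r3 m[φ0→Q] = [T, F]
r3 m[φ0→K] = [T, T]
r3 m[φ1→K] = [T, F]
r3 m[φ1→E] = [F, T]
r3 m[φ2→H] = [F, T]
r3 m[φ2→K] = [T, T]
r3 m[φ3→Q] = [T, T]
r3 m[φ3→M] = [F, T]
r3 m[φ4→Q] = [T, T]
r3 m[φ4→A] = [T, T]
r3 m[φ5→K] = [F, T]
r3 m[φ5→L] = [T, T]
r3 m[φ6→L] = [T, T]
r3 m[φ6→E] = [T, F]
r3 m[Q→φ0] = [T, T]
r3 m[Q→φ3] = [T, T]
r3 m[Q→φ4] = [T, T]
r3 m[H→φ2] = [T, T]
r3 m[M→φ3] = [T, T]
r3 m[K→φ0] = [F, T]
r3 m[K→φ1] = [F, T]
r3 m[K→φ2] = [F, T]
r3 m[K→φ5] = [T, T]
r3 m[L→φ5] = [T, T]
r3 m[L→φ6] = [T, T]
r3 m[E→φ1] = [T, F]
r3 m[E→φ6] = [T, T]
r3 m[A→φ4] = [T, T]
r4 m[φ0→Q] = [T, F]
r4 m[φ0→K] = [T, T]
r4 m[φ1→K] = [T, F]
r4 m[φ1→E] = [F, T]
r4 m[φ2→H] = [F, T]
r4 m[φ2→K] = [T, T]
r4 m[φ3→Q] = [T, T]
r4 m[φ3→M] = [F, T]
r4 m[φ4→Q] = [T, T]
r4 m[φ4→A] = [T, T]
r4 m[φ5→K] = [F, T]
r4 m[φ5→L] = [T, T]
r4 m[φ6→L] = [T, T]
r4 m[φ6→E] = [T, F]
r4 m[Q→φ0] = [T, T]
r4 m[Q→φ3] = [T, F]
r4 m[Q→φ4] = [T, F]
r4 m[H→φ2] = [T, T]
r4 m[M→φ3] = [T, T]
r4 m[K→φ0] = [F, F]
r4 m[K→φ1] = [F, T]
r4 m[K→φ2] = [F, F]
r4 m[K→φ5] = [T, F]
r4 m[L→φ5] = [T, T]
r4 m[L→φ6] = [T, T]
r4 m[E→φ1] = [T, F]
r4 m[E→φ6] = [F, T]
r4 m[A→φ4] = [T, T]
r5 m[φ0→Q] = [F, F]
r5 m[φ0→K] = [T, T]
r5 m[φ1→K] = [T, F]
r5 m[φ1→E] = [F, T]
r5 m[φ2→H] = [F, F]
r5 m[φ2→K] = [T, T]
r5 m[φ3→Q] = [T, T]
r5 m[φ3→M] = [F, T]
r5 m[φ4→Q] = [T, T]
r5 m[φ4→A] = [T, T]
r5 m[φ5→K] = [F, T]
r5 m[φ5→L] = [F, F]
r5 m[φ6→L] = [F, F]
r5 m[φ6→E] = [T, F]
r5 m[Q→φ0] = [T, T]
r5 m[Q→φ3] = [T, F]
r5 m[Q→φ4] = [T, F]
r5 m[H→φ2] = [T, T]
r5 m[M→φ3] = [T, T]
r5 m[K→φ0] = [F, F]
r5 m[K→φ1] = [F, T]
r5 m[K→φ2] = [F, F]
r5 m[K→φ5] = [T, F]
r5 m[L→φ5] = [T, T]
r5 m[L→φ6] = [T, T]
r5 m[E→φ1] = [T, F]
r5 m[E→φ6] = [F, T]
r5 m[A→φ4] = [T, T]
r6 m[φ0→Q] = [F, F]
r6 m[φ0→K] = [T, T]
r6 m[φ1→K] = [T, F]
r6 m[φ1→E] = [F, T]
r6 m[φ2→H] = [F, F]
r6 m[φ2→K] = [T, T]
r6 m[φ3→Q] = [T, T]
r6 m[φ3→M] = [F, T]
r6 m[φ4→Q] = [T, T]
r6 m[φ4→A] = [T, T]
r6 m[φ5→K] = [F, T]
r6 m[φ5→L] = [F, F]
r6 m[φ6→L] = [F, F]
r6 m[φ6→E] = [T, F]
r6 m[Q→φ0] = [T, T]
r6 m[Q→φ3] = [F, F]
r6 m[Q→φ4] = [F, F]
r6 m[H→φ2] = [T, T]
r6 m[M→φ3] = [T, T]
r6 m[K→φ0] = [F, F]
r6 m[K→φ1] = [F, T]
r6 m[K→φ2] = [F, F]
r6 m[K→φ5] = [T, F]
r6 m[L→φ5] = [F, F]
r6 m[L→φ6] = [F, F]
r6 m[E→φ1] = [T, F]
r6 m[E→φ6] = [F, T]
r6 m[A→φ4] = [T, T]
r7 m[φ0→Q] = [F, F]
r7 m[φ0→K] = [T, T]
r7 m[φ1→K] = [T, F]
r7 m[φ1→E] = [F, T]
r7 m[φ2→H] = [F, F]
r7 m[φ2→K] = [T, T]
r7 m[φ3→Q] = [T, T]
r7 m[φ3→M] = [F, F]
r7 m[φ4→Q] = [T, T]
r7 m[φ4→A] = [F, F]
r7 m[φ5→K] = [F, F]
r7 m[φ5→L] = [F, F]
r7 m[φ6→L] = [F, F]
r7 m[φ6→E] = [F, F]
r7 m[Q→φ0] = [T, T]
r7 m[Q→φ3] = [F, F]
r7 m[Q→φ4] = [F, F]
r7 m[H→φ2] = [T, T]
r7 m[M→φ3] = [T, T]
r7 m[K→φ0] = [F, F]
r7 m[K→φ1] = [F, T]
r7 m[K→φ2] = [F, F]
r7 m[K→φ5] = [T, F]
r7 m[L→φ5] = [F, F]
r7 m[L→φ6] = [F, F]
r7 m[E→φ1] = [T, F]
r7 m[E→φ6] = [F, T]
r7 m[A→φ4] = [T, T]
r8 m[φ0→Q] = [F, F]
r8 m[φ0→K] = [T, T]
r8 m[φ1→K] = [T, F]
r8 m[φ1→E] = [F, T]
r8 m[φ2→H] = [F, F]
r8 m[φ2→K] = [T, T]
r8 m[φ3→Q] = [T, T]
r8 m[φ3→M] = [F, F]
r8 m[φ4→Q] = [T, T]
r8 m[φ4→A] = [F, F]
r8 m[φ5→K] = [F, F]
r8 m[φ5→L] = [F, F]
r8 m[φ6→L] = [F, F]
r8 m[φ6→E] = [F, F]
r8 m[Q→φ0] = [T, T]
r8 m[Q→φ3] = [F, F]
r8 m[Q→φ4] = [F, F]
r8 m[H→φ2] = [T, T]
r8 m[M→φ3] = [T, T]
r8 m[K→φ0] = [F, F]
r8 m[K→φ1] = [F, F]
r8 m[K→φ2] = [F, F]
r8 m[K→φ5] = [T, F]
r8 m[L→φ5] = [F, F]
r8 m[L→φ6] = [F, F]
r8 m[E→φ1] = [F, F]
r8 m[E→φ6] = [F, T]
r8 m[A→φ4] = [T, T]
r9 m[φ0→Q] = [F, F]
r9 m[φ0→K] = [T, T]
r9 m[φ1→K] = [F, F]
r9 m[φ1→E] = [F, F]
r9 m[φ2→H] = [F, F]
r9 m[φ2→K] = [T, T]
r9 m[φ3→Q] = [T, T]
r9 m[φ3→M] = [F, F]
r9 m[φ4→Q] = [T, T]
r9 m[φ4→A] = [F, F]
r9 m[φ5→K] = [F, F]
r9 m[φ5→L] = [F, F]
r9 m[φ6→L] = [F, F]
r9 m[φ6→E] = [F, F]
r9 m[Q→φ0] = [T, T]
r9 m[Q→φ3] = [F, F]
r9 m[Q→φ4] = [F, F]
r9 m[H→φ2] = [T, T]
r9 m[M→φ3] = [T, T]
r9 m[K→φ0] = [F, F]
r9 m[K→φ1] = [F, F]
r9 m[K→φ2] = [F, F]
r9 m[K→φ5] = [T, F]
r9 m[L→φ5] = [F, F]
r9 m[L→φ6] = [F, F]
r9 m[E→φ1] = [F, F]
r9 m[E→φ6] = [F, T]
r9 m[A→φ4] = [T, T]
r10 m[φ0→Q] = [F, F]
r10 m[φ0→K] = [T, T]
r10 m[φ1→K] = [F, F]
r10 m[φ1→E] = [F, F]
r10 m[φ2→H] = [F, F]
r10 m[φ2→K] = [T, T]
r10 m[φ3→Q] = [T, T]
r10 m[φ3→M] = [F, F]
r10 m[φ4→Q] = [T, T]
r10 m[φ4→A] = [F, F]
r10 m[φ5→K] = [F, F]
r10 m[φ5→L] = [F, F]
r10 m[φ6→L] = [F, F]
r10 m[φ6→E] = [F, F]
r10 m[Q→φ0] = [T, T]
r10 m[Q→φ3] = [F, F]
r10 m[Q→φ4] = [F, F]
r10 m[H→φ2] = [T, T]
r10 m[M→φ3] = [T, T]
r10 m[K→φ0] = [F, F]
r10 m[K→φ1] = [F, F]
r10 m[K→φ2] = [F, F]
r10 m[K→φ5] = [F, F]
r10 m[L→φ5] = [F, F]
r10 m[L→φ6] = [F, F]
r10 m[E→φ1] = [F, F]
r10 m[E→φ6] = [F, F]
r10 m[A→φ4] = [T, T]
r11 m[φ0→Q] = [F, F]
r11 m[φ0→K] = [T, T]
r11 m[φ1→K] = [F, F]
r11 m[φ1→E] = [F, F]
r11 m[φ2→H] = [F, F]
r11 m[φ2→K] = [T, T]
r11 m[φ3→Q] = [T, T]
r11 m[φ3→M] = [F, F]
r11 m[φ4→Q] = [T, T]
r11 m[φ4→A] = [F, F]
r11 m[φ5→K] = [F, F]
r11 m[φ5→L] = [F, F]
r11 m[φ6→L] = [F, F]
r11 m[φ6→E] = [F, F]
r11 m[Q→φ0] = [T, T]
r11 m[Q→φ3] = [F, F]
r11 m[Q→φ4] = [F, F]
r11 m[H→φ2] = [T, T]
r11 m[M→φ3] = [T, T]
r11 m[K→φ0] = [F, F]
r11 m[K→φ1] = [F, F]
r11 m[K→φ2] = [F, F]
r11 m[K→φ5] = [F, F]
r11 m[L→φ5] = [F, F]
r11 m[L→φ6] = [F, F]
r11 m[E→φ1] = [F, F]
r11 m[E→φ6] = [F, F]
r11 m[A→φ4] = [T, T]
fixed point reached at round 11
messages reach a fixed point at round 11

CONVERGED at round 11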